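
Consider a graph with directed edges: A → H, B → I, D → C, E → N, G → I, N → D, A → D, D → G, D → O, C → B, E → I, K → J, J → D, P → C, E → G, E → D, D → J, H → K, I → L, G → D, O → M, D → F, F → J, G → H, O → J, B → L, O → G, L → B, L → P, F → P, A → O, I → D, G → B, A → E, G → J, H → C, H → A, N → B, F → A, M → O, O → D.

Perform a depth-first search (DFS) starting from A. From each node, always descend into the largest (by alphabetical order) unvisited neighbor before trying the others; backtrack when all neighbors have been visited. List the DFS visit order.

A → O → M → J → D → G → I → L → P → C → B → H → K → F → E → N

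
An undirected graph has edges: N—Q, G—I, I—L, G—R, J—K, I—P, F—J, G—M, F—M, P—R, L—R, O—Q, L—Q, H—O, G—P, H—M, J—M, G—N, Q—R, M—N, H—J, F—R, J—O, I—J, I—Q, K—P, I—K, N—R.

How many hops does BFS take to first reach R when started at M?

Level 0: M
Level 1: F, G, H, J, N
Level 2: I, K, O, P, Q, R
Level 3: L
R first appears at level 2.

2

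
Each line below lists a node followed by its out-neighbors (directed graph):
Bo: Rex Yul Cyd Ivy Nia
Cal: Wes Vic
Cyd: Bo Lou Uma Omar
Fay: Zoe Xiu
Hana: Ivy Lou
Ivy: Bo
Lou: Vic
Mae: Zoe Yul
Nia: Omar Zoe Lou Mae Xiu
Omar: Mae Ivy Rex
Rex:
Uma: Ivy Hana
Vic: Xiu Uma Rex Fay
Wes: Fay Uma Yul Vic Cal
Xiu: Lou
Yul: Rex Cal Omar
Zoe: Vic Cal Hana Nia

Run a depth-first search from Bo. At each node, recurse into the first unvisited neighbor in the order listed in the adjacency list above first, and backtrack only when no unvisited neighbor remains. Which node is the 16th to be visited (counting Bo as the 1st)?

Mae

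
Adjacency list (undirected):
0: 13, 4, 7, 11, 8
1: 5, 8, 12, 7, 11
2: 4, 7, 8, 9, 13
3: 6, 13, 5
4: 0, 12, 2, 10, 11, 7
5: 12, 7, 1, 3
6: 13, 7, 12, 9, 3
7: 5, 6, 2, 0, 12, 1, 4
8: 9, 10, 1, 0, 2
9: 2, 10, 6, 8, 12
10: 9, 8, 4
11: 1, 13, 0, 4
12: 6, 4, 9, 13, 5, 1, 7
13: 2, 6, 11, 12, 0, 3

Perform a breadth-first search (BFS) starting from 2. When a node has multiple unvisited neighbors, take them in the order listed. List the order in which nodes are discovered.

2 -> 4 -> 7 -> 8 -> 9 -> 13 -> 0 -> 12 -> 10 -> 11 -> 5 -> 6 -> 1 -> 3

Visit 2; enqueue 4, 7, 8, 9, 13 → queue [4, 7, 8, 9, 13]
Visit 4; enqueue 0, 12, 10, 11 → queue [7, 8, 9, 13, 0, 12, 10, 11]
Visit 7; enqueue 5, 6, 1 → queue [8, 9, 13, 0, 12, 10, 11, 5, 6, 1]
Visit 8 → queue [9, 13, 0, 12, 10, 11, 5, 6, 1]
Visit 9 → queue [13, 0, 12, 10, 11, 5, 6, 1]
Visit 13; enqueue 3 → queue [0, 12, 10, 11, 5, 6, 1, 3]
Visit 0 → queue [12, 10, 11, 5, 6, 1, 3]
Visit 12 → queue [10, 11, 5, 6, 1, 3]
Visit 10 → queue [11, 5, 6, 1, 3]
Visit 11 → queue [5, 6, 1, 3]
Visit 5 → queue [6, 1, 3]
Visit 6 → queue [1, 3]
Visit 1 → queue [3]
Visit 3 → queue []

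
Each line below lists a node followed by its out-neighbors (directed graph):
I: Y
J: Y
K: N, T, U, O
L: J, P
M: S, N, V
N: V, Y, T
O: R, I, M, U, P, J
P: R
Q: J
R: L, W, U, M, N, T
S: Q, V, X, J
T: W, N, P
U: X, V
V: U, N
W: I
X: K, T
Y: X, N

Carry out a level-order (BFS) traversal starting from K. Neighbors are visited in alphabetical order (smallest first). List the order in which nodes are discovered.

K, N, O, T, U, V, Y, I, J, M, P, R, W, X, S, L, Q

Visit K; enqueue N, O, T, U → queue [N, O, T, U]
Visit N; enqueue V, Y → queue [O, T, U, V, Y]
Visit O; enqueue I, J, M, P, R → queue [T, U, V, Y, I, J, M, P, R]
Visit T; enqueue W → queue [U, V, Y, I, J, M, P, R, W]
Visit U; enqueue X → queue [V, Y, I, J, M, P, R, W, X]
Visit V → queue [Y, I, J, M, P, R, W, X]
Visit Y → queue [I, J, M, P, R, W, X]
Visit I → queue [J, M, P, R, W, X]
Visit J → queue [M, P, R, W, X]
Visit M; enqueue S → queue [P, R, W, X, S]
Visit P → queue [R, W, X, S]
Visit R; enqueue L → queue [W, X, S, L]
Visit W → queue [X, S, L]
Visit X → queue [S, L]
Visit S; enqueue Q → queue [L, Q]
Visit L → queue [Q]
Visit Q → queue []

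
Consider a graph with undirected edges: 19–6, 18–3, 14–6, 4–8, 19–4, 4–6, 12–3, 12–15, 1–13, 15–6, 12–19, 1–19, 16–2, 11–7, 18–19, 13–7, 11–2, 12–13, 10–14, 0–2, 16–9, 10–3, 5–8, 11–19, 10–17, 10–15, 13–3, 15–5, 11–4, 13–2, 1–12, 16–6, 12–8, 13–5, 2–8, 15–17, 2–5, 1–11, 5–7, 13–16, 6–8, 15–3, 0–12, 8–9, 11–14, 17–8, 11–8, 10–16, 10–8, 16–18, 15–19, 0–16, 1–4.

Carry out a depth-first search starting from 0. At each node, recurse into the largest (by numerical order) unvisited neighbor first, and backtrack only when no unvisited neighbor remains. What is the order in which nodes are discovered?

0, 16, 18, 19, 15, 17, 10, 14, 11, 8, 12, 13, 7, 5, 2, 3, 1, 4, 6, 9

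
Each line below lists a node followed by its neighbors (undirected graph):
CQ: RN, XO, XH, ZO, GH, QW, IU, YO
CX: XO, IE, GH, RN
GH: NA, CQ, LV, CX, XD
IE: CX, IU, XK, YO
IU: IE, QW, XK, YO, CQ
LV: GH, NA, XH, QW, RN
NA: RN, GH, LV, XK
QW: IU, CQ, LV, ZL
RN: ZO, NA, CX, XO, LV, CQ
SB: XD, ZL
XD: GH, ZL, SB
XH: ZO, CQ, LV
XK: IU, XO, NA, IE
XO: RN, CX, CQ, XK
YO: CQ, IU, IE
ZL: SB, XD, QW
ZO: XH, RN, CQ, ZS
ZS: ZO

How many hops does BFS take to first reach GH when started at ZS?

3

Level 0: ZS
Level 1: ZO
Level 2: CQ, RN, XH
Level 3: CX, GH, IU, LV, NA, QW, XO, YO
Level 4: IE, XD, XK, ZL
Level 5: SB
GH first appears at level 3.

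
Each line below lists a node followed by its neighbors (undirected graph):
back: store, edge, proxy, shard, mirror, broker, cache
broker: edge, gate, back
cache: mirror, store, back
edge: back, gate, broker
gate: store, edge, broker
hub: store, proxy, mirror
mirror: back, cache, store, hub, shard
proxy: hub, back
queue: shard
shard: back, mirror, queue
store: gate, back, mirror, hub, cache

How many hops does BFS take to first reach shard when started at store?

Level 0: store
Level 1: back, cache, gate, hub, mirror
Level 2: broker, edge, proxy, shard
Level 3: queue
shard first appears at level 2.

2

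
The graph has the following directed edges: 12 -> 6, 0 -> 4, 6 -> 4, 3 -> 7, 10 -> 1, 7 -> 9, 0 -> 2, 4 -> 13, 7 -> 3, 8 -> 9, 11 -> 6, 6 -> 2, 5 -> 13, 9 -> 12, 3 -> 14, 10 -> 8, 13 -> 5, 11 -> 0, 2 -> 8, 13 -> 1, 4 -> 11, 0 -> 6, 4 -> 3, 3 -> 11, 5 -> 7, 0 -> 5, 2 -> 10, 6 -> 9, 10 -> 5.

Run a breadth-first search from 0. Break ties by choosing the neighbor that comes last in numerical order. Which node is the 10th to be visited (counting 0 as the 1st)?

3

Visit 0; enqueue 6, 5, 4, 2 → queue [6, 5, 4, 2]
Visit 6; enqueue 9 → queue [5, 4, 2, 9]
Visit 5; enqueue 13, 7 → queue [4, 2, 9, 13, 7]
Visit 4; enqueue 11, 3 → queue [2, 9, 13, 7, 11, 3]
Visit 2; enqueue 10, 8 → queue [9, 13, 7, 11, 3, 10, 8]
Visit 9; enqueue 12 → queue [13, 7, 11, 3, 10, 8, 12]
Visit 13; enqueue 1 → queue [7, 11, 3, 10, 8, 12, 1]
Visit 7 → queue [11, 3, 10, 8, 12, 1]
Visit 11 → queue [3, 10, 8, 12, 1]
Visit 3; enqueue 14 → queue [10, 8, 12, 1, 14]
Visit 10 → queue [8, 12, 1, 14]
Visit 8 → queue [12, 1, 14]
Visit 12 → queue [1, 14]
Visit 1 → queue [14]
Visit 14 → queue []

Visit order: 0, 6, 5, 4, 2, 9, 13, 7, 11, 3, 10, 8, 12, 1, 14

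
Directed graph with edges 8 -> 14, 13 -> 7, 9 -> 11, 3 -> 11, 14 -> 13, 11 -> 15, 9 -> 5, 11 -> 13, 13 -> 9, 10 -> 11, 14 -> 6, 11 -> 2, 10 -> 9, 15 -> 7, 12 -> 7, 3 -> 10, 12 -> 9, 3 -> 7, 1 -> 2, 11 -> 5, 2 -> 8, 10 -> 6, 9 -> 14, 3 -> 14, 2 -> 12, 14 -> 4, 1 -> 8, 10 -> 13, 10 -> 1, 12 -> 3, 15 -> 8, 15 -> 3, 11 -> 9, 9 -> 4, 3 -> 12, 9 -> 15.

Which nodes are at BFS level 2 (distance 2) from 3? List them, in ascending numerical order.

1, 2, 4, 5, 6, 9, 13, 15

Level 0: 3
Level 1: 7, 10, 11, 12, 14
Level 2: 1, 2, 4, 5, 6, 9, 13, 15
Level 3: 8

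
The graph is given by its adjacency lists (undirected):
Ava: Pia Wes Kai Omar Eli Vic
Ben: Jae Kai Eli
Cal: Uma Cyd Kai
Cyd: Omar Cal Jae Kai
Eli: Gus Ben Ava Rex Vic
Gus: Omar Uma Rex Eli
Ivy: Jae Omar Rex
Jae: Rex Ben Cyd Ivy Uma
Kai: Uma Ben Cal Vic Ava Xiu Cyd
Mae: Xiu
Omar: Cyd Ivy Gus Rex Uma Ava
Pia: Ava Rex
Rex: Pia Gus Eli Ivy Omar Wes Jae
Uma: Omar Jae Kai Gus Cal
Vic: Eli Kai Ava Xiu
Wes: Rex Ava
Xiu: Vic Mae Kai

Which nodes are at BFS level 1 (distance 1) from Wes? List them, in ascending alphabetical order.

Level 0: Wes
Level 1: Ava, Rex
Level 2: Eli, Gus, Ivy, Jae, Kai, Omar, Pia, Vic
Level 3: Ben, Cal, Cyd, Uma, Xiu
Level 4: Mae

Ava, Rex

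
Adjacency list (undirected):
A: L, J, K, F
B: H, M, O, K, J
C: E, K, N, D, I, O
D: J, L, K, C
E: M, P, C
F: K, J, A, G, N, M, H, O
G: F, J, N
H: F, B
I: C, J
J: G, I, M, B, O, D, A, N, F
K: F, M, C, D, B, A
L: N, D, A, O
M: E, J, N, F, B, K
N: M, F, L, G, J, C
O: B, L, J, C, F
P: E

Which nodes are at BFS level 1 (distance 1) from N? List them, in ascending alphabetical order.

Level 0: N
Level 1: C, F, G, J, L, M
Level 2: A, B, D, E, H, I, K, O
Level 3: P

C, F, G, J, L, M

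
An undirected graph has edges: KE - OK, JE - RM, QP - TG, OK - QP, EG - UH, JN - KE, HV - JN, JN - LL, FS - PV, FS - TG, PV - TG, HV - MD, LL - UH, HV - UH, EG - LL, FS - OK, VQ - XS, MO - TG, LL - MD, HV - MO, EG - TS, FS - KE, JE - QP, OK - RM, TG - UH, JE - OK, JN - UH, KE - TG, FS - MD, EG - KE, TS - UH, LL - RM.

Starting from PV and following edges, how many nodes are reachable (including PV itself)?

16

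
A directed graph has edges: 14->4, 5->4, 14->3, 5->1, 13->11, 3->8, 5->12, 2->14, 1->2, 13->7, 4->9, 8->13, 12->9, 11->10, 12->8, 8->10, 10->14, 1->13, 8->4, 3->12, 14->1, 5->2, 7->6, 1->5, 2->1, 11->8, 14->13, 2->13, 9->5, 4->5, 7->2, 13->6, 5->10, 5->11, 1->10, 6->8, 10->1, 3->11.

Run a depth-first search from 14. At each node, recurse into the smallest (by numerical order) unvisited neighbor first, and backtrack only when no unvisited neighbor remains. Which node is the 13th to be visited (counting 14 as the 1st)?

Visit 14
14 → 1
1 → 2
2 → 13
13 → 6
6 → 8
8 → 4
4 → 5
5 → 10
5 → 11
5 → 12
12 → 9
13 → 7
14 → 3

Visit order: 14, 1, 2, 13, 6, 8, 4, 5, 10, 11, 12, 9, 7, 3

7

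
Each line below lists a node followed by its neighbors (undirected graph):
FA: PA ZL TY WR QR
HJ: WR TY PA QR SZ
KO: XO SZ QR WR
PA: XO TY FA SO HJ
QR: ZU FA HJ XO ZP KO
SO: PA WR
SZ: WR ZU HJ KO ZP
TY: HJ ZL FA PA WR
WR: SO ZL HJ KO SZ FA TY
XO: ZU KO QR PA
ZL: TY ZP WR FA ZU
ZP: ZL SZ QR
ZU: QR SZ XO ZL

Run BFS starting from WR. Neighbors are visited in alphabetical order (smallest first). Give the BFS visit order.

WR, FA, HJ, KO, SO, SZ, TY, ZL, PA, QR, XO, ZP, ZU

Visit WR; enqueue FA, HJ, KO, SO, SZ, TY, ZL → queue [FA, HJ, KO, SO, SZ, TY, ZL]
Visit FA; enqueue PA, QR → queue [HJ, KO, SO, SZ, TY, ZL, PA, QR]
Visit HJ → queue [KO, SO, SZ, TY, ZL, PA, QR]
Visit KO; enqueue XO → queue [SO, SZ, TY, ZL, PA, QR, XO]
Visit SO → queue [SZ, TY, ZL, PA, QR, XO]
Visit SZ; enqueue ZP, ZU → queue [TY, ZL, PA, QR, XO, ZP, ZU]
Visit TY → queue [ZL, PA, QR, XO, ZP, ZU]
Visit ZL → queue [PA, QR, XO, ZP, ZU]
Visit PA → queue [QR, XO, ZP, ZU]
Visit QR → queue [XO, ZP, ZU]
Visit XO → queue [ZP, ZU]
Visit ZP → queue [ZU]
Visit ZU → queue []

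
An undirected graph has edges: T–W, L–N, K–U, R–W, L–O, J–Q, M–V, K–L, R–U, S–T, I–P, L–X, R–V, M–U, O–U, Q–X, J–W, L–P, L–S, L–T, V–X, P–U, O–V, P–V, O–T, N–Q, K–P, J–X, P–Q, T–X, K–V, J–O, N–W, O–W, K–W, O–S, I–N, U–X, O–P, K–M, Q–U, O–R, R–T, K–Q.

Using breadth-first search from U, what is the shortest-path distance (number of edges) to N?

Level 0: U
Level 1: K, M, O, P, Q, R, X
Level 2: I, J, L, N, S, T, V, W
N first appears at level 2.

2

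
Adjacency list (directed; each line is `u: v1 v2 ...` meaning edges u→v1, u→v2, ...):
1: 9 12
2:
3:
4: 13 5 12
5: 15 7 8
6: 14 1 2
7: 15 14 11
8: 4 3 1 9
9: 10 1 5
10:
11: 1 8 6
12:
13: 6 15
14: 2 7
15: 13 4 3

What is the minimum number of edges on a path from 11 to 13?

Level 0: 11
Level 1: 1, 6, 8
Level 2: 2, 3, 4, 9, 12, 14
Level 3: 5, 7, 10, 13
Level 4: 15
13 first appears at level 3.

3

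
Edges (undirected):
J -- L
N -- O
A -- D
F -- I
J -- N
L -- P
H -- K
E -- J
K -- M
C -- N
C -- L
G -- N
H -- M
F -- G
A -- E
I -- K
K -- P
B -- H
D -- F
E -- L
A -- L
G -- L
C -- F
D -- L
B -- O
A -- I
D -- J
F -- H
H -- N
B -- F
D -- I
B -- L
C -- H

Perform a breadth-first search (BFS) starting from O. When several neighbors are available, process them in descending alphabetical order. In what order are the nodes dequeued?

Visit O; enqueue N, B → queue [N, B]
Visit N; enqueue J, H, G, C → queue [B, J, H, G, C]
Visit B; enqueue L, F → queue [J, H, G, C, L, F]
Visit J; enqueue E, D → queue [H, G, C, L, F, E, D]
Visit H; enqueue M, K → queue [G, C, L, F, E, D, M, K]
Visit G → queue [C, L, F, E, D, M, K]
Visit C → queue [L, F, E, D, M, K]
Visit L; enqueue P, A → queue [F, E, D, M, K, P, A]
Visit F; enqueue I → queue [E, D, M, K, P, A, I]
Visit E → queue [D, M, K, P, A, I]
Visit D → queue [M, K, P, A, I]
Visit M → queue [K, P, A, I]
Visit K → queue [P, A, I]
Visit P → queue [A, I]
Visit A → queue [I]
Visit I → queue []

O, N, B, J, H, G, C, L, F, E, D, M, K, P, A, I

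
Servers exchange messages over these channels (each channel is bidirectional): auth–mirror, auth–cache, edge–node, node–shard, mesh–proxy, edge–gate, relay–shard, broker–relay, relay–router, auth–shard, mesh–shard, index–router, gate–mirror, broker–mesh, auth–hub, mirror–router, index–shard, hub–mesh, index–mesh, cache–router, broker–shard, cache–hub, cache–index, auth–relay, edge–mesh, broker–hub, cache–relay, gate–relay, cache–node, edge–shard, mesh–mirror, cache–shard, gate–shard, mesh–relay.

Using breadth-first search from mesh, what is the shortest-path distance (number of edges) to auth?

Level 0: mesh
Level 1: broker, edge, hub, index, mirror, proxy, relay, shard
Level 2: auth, cache, gate, node, router
auth first appears at level 2.

2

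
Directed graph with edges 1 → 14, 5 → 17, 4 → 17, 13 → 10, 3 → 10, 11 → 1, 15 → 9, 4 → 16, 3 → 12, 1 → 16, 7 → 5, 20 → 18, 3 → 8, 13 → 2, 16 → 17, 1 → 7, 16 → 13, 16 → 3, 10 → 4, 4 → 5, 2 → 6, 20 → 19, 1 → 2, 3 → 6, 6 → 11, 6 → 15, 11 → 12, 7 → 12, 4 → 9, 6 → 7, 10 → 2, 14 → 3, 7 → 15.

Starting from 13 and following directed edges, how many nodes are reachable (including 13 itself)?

17

BFS from 13 visits: 13, 2, 10, 6, 4, 7, 11, 15, 5, 9, 16, 17, 12, 1, 3, 14, 8
Reachable nodes: 17 of 20 total.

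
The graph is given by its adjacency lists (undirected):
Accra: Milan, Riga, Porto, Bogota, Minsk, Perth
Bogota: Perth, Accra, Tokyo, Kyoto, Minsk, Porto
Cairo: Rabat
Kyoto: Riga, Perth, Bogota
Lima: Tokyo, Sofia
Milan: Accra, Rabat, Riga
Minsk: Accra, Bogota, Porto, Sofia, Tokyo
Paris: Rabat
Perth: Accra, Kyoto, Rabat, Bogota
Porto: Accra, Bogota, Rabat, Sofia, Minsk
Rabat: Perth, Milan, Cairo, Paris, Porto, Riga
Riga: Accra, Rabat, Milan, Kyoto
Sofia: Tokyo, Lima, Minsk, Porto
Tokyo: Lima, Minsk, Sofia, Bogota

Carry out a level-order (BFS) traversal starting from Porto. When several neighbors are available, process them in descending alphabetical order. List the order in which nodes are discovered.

Visit Porto; enqueue Sofia, Rabat, Minsk, Bogota, Accra → queue [Sofia, Rabat, Minsk, Bogota, Accra]
Visit Sofia; enqueue Tokyo, Lima → queue [Rabat, Minsk, Bogota, Accra, Tokyo, Lima]
Visit Rabat; enqueue Riga, Perth, Paris, Milan, Cairo → queue [Minsk, Bogota, Accra, Tokyo, Lima, Riga, Perth, Paris, Milan, Cairo]
Visit Minsk → queue [Bogota, Accra, Tokyo, Lima, Riga, Perth, Paris, Milan, Cairo]
Visit Bogota; enqueue Kyoto → queue [Accra, Tokyo, Lima, Riga, Perth, Paris, Milan, Cairo, Kyoto]
Visit Accra → queue [Tokyo, Lima, Riga, Perth, Paris, Milan, Cairo, Kyoto]
Visit Tokyo → queue [Lima, Riga, Perth, Paris, Milan, Cairo, Kyoto]
Visit Lima → queue [Riga, Perth, Paris, Milan, Cairo, Kyoto]
Visit Riga → queue [Perth, Paris, Milan, Cairo, Kyoto]
Visit Perth → queue [Paris, Milan, Cairo, Kyoto]
Visit Paris → queue [Milan, Cairo, Kyoto]
Visit Milan → queue [Cairo, Kyoto]
Visit Cairo → queue [Kyoto]
Visit Kyoto → queue []

Porto Sofia Rabat Minsk Bogota Accra Tokyo Lima Riga Perth Paris Milan Cairo Kyoto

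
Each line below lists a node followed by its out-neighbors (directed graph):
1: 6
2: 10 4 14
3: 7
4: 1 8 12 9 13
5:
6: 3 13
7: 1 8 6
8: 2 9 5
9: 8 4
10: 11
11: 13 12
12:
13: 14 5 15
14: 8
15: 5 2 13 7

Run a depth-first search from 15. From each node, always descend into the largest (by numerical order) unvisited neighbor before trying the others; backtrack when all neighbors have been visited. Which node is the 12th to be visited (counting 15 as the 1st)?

Visit 15
15 → 13
13 → 14
14 → 8
8 → 9
9 → 4
4 → 12
4 → 1
1 → 6
6 → 3
3 → 7
8 → 5
8 → 2
2 → 10
10 → 11

Visit order: 15, 13, 14, 8, 9, 4, 12, 1, 6, 3, 7, 5, 2, 10, 11

5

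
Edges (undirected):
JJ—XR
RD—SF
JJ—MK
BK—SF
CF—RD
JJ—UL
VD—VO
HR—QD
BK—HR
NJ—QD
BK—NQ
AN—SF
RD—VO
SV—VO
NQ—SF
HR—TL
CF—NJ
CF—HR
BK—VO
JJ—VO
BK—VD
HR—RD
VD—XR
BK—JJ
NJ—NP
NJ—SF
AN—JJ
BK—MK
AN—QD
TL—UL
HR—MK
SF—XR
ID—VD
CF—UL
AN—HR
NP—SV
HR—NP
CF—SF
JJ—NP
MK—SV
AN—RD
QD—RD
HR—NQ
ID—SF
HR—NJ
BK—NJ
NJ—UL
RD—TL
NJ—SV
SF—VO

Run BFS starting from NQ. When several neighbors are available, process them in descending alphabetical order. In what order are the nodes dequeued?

Visit NQ; enqueue SF, HR, BK → queue [SF, HR, BK]
Visit SF; enqueue XR, VO, RD, NJ, ID, CF, AN → queue [HR, BK, XR, VO, RD, NJ, ID, CF, AN]
Visit HR; enqueue TL, QD, NP, MK → queue [BK, XR, VO, RD, NJ, ID, CF, AN, TL, QD, NP, MK]
Visit BK; enqueue VD, JJ → queue [XR, VO, RD, NJ, ID, CF, AN, TL, QD, NP, MK, VD, JJ]
Visit XR → queue [VO, RD, NJ, ID, CF, AN, TL, QD, NP, MK, VD, JJ]
Visit VO; enqueue SV → queue [RD, NJ, ID, CF, AN, TL, QD, NP, MK, VD, JJ, SV]
Visit RD → queue [NJ, ID, CF, AN, TL, QD, NP, MK, VD, JJ, SV]
Visit NJ; enqueue UL → queue [ID, CF, AN, TL, QD, NP, MK, VD, JJ, SV, UL]
Visit ID → queue [CF, AN, TL, QD, NP, MK, VD, JJ, SV, UL]
Visit CF → queue [AN, TL, QD, NP, MK, VD, JJ, SV, UL]
Visit AN → queue [TL, QD, NP, MK, VD, JJ, SV, UL]
Visit TL → queue [QD, NP, MK, VD, JJ, SV, UL]
Visit QD → queue [NP, MK, VD, JJ, SV, UL]
Visit NP → queue [MK, VD, JJ, SV, UL]
Visit MK → queue [VD, JJ, SV, UL]
Visit VD → queue [JJ, SV, UL]
Visit JJ → queue [SV, UL]
Visit SV → queue [UL]
Visit UL → queue []

NQ, SF, HR, BK, XR, VO, RD, NJ, ID, CF, AN, TL, QD, NP, MK, VD, JJ, SV, UL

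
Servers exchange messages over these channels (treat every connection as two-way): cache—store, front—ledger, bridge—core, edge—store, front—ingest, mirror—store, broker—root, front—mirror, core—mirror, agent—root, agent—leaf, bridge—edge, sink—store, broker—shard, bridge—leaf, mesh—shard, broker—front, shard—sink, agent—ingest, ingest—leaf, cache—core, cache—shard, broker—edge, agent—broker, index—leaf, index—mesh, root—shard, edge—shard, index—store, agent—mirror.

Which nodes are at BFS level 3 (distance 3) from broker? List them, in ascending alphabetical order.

core, index

Level 0: broker
Level 1: agent, edge, front, root, shard
Level 2: bridge, cache, ingest, leaf, ledger, mesh, mirror, sink, store
Level 3: core, index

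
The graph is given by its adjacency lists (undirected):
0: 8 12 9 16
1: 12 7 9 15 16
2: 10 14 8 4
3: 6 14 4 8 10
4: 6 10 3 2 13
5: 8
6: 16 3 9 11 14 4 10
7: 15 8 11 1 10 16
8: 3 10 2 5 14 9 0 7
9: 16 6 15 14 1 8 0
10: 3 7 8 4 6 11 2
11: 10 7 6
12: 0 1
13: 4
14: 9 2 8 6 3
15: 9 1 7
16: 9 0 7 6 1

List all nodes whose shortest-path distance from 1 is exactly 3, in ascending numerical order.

Level 0: 1
Level 1: 7, 9, 12, 15, 16
Level 2: 0, 6, 8, 10, 11, 14
Level 3: 2, 3, 4, 5
Level 4: 13

2, 3, 4, 5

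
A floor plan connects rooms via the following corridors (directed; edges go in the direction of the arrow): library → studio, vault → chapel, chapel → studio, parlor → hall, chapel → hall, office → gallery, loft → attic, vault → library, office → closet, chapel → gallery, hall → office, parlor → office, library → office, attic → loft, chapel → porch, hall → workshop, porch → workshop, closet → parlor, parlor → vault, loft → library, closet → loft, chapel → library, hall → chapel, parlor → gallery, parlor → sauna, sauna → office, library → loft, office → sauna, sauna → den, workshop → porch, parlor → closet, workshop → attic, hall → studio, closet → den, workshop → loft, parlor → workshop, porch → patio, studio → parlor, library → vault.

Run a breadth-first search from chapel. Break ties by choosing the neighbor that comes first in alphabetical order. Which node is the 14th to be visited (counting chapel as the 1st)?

sauna

Visit chapel; enqueue gallery, hall, library, porch, studio → queue [gallery, hall, library, porch, studio]
Visit gallery → queue [hall, library, porch, studio]
Visit hall; enqueue office, workshop → queue [library, porch, studio, office, workshop]
Visit library; enqueue loft, vault → queue [porch, studio, office, workshop, loft, vault]
Visit porch; enqueue patio → queue [studio, office, workshop, loft, vault, patio]
Visit studio; enqueue parlor → queue [office, workshop, loft, vault, patio, parlor]
Visit office; enqueue closet, sauna → queue [workshop, loft, vault, patio, parlor, closet, sauna]
Visit workshop; enqueue attic → queue [loft, vault, patio, parlor, closet, sauna, attic]
Visit loft → queue [vault, patio, parlor, closet, sauna, attic]
Visit vault → queue [patio, parlor, closet, sauna, attic]
Visit patio → queue [parlor, closet, sauna, attic]
Visit parlor → queue [closet, sauna, attic]
Visit closet; enqueue den → queue [sauna, attic, den]
Visit sauna → queue [attic, den]
Visit attic → queue [den]
Visit den → queue []

Visit order: chapel, gallery, hall, library, porch, studio, office, workshop, loft, vault, patio, parlor, closet, sauna, attic, den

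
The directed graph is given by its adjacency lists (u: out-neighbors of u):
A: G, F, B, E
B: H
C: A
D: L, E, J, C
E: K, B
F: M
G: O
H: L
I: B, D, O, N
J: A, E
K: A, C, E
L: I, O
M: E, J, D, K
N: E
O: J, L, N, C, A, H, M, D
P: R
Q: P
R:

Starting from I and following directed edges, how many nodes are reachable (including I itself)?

BFS from I visits: I, B, D, N, O, H, C, E, J, L, A, M, K, F, G
Reachable nodes: 15 of 18 total.

15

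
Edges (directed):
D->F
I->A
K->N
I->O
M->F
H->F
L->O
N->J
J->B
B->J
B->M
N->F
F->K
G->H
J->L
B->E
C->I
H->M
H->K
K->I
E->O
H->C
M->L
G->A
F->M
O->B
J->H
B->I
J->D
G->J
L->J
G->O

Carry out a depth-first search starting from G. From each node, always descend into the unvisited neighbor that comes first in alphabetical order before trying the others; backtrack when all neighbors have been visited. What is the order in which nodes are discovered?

G A H C I O B E J D F K N M L

Visit G
G → A
G → H
H → C
C → I
I → O
O → B
B → E
B → J
J → D
D → F
F → K
K → N
F → M
M → L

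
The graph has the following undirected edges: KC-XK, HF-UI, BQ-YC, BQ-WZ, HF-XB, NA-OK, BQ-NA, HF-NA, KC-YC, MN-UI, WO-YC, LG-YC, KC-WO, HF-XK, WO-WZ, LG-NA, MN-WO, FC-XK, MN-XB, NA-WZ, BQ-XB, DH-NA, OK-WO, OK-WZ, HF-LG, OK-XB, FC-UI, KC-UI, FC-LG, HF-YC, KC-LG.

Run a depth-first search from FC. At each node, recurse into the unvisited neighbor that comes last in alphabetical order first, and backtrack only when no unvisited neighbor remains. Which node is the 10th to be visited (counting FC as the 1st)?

Visit FC
FC → XK
XK → KC
KC → YC
YC → WO
WO → WZ
WZ → OK
OK → XB
XB → MN
MN → UI
UI → HF
HF → NA
NA → LG
NA → DH
NA → BQ

Visit order: FC, XK, KC, YC, WO, WZ, OK, XB, MN, UI, HF, NA, LG, DH, BQ

UI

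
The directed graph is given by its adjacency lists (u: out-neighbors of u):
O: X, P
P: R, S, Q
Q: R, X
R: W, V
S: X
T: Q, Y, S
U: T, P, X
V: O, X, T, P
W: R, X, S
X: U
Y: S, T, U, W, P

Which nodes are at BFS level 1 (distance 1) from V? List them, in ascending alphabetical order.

Level 0: V
Level 1: O, P, T, X
Level 2: Q, R, S, U, Y
Level 3: W

O, P, T, X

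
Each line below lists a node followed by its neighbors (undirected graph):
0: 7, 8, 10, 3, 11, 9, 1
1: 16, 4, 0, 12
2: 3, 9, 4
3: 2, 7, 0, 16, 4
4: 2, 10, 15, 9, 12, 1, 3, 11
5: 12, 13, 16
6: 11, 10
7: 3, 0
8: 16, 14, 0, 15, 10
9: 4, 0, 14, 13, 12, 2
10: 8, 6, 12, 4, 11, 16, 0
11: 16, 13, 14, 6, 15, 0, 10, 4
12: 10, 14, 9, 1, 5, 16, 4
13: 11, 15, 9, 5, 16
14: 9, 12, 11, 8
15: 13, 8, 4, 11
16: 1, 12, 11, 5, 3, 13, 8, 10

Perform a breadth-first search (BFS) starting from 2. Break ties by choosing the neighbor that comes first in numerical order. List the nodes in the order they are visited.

2, 3, 4, 9, 0, 7, 16, 1, 10, 11, 12, 15, 13, 14, 8, 5, 6

Visit 2; enqueue 3, 4, 9 → queue [3, 4, 9]
Visit 3; enqueue 0, 7, 16 → queue [4, 9, 0, 7, 16]
Visit 4; enqueue 1, 10, 11, 12, 15 → queue [9, 0, 7, 16, 1, 10, 11, 12, 15]
Visit 9; enqueue 13, 14 → queue [0, 7, 16, 1, 10, 11, 12, 15, 13, 14]
Visit 0; enqueue 8 → queue [7, 16, 1, 10, 11, 12, 15, 13, 14, 8]
Visit 7 → queue [16, 1, 10, 11, 12, 15, 13, 14, 8]
Visit 16; enqueue 5 → queue [1, 10, 11, 12, 15, 13, 14, 8, 5]
Visit 1 → queue [10, 11, 12, 15, 13, 14, 8, 5]
Visit 10; enqueue 6 → queue [11, 12, 15, 13, 14, 8, 5, 6]
Visit 11 → queue [12, 15, 13, 14, 8, 5, 6]
Visit 12 → queue [15, 13, 14, 8, 5, 6]
Visit 15 → queue [13, 14, 8, 5, 6]
Visit 13 → queue [14, 8, 5, 6]
Visit 14 → queue [8, 5, 6]
Visit 8 → queue [5, 6]
Visit 5 → queue [6]
Visit 6 → queue []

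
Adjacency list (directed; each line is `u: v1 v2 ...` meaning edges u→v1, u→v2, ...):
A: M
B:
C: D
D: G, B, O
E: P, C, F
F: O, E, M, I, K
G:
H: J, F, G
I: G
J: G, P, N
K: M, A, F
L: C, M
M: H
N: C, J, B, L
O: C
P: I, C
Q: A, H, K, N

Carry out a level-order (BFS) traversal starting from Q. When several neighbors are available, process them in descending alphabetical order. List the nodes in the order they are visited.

Visit Q; enqueue N, K, H, A → queue [N, K, H, A]
Visit N; enqueue L, J, C, B → queue [K, H, A, L, J, C, B]
Visit K; enqueue M, F → queue [H, A, L, J, C, B, M, F]
Visit H; enqueue G → queue [A, L, J, C, B, M, F, G]
Visit A → queue [L, J, C, B, M, F, G]
Visit L → queue [J, C, B, M, F, G]
Visit J; enqueue P → queue [C, B, M, F, G, P]
Visit C; enqueue D → queue [B, M, F, G, P, D]
Visit B → queue [M, F, G, P, D]
Visit M → queue [F, G, P, D]
Visit F; enqueue O, I, E → queue [G, P, D, O, I, E]
Visit G → queue [P, D, O, I, E]
Visit P → queue [D, O, I, E]
Visit D → queue [O, I, E]
Visit O → queue [I, E]
Visit I → queue [E]
Visit E → queue []

Q, N, K, H, A, L, J, C, B, M, F, G, P, D, O, I, E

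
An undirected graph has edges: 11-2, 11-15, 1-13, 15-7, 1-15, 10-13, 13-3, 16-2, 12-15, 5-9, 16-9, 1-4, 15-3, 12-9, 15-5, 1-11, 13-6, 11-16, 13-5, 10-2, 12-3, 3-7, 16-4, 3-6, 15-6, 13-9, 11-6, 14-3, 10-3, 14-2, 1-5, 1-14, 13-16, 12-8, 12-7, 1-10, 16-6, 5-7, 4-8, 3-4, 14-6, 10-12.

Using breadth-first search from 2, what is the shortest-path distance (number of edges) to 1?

Level 0: 2
Level 1: 10, 11, 14, 16
Level 2: 1, 3, 4, 6, 9, 12, 13, 15
Level 3: 5, 7, 8
1 first appears at level 2.

2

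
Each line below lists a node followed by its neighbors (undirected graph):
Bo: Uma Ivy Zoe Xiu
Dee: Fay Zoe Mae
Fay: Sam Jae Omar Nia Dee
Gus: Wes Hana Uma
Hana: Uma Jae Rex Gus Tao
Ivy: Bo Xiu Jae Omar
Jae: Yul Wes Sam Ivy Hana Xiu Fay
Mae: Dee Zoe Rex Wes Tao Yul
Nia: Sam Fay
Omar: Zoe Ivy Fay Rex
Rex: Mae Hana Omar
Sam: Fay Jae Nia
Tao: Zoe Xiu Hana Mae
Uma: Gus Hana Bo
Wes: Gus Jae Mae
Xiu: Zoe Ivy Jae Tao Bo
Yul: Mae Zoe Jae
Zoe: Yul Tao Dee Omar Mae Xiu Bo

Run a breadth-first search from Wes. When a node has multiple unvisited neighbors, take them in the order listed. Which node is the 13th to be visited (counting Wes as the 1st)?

Zoe

Visit Wes; enqueue Gus, Jae, Mae → queue [Gus, Jae, Mae]
Visit Gus; enqueue Hana, Uma → queue [Jae, Mae, Hana, Uma]
Visit Jae; enqueue Yul, Sam, Ivy, Xiu, Fay → queue [Mae, Hana, Uma, Yul, Sam, Ivy, Xiu, Fay]
Visit Mae; enqueue Dee, Zoe, Rex, Tao → queue [Hana, Uma, Yul, Sam, Ivy, Xiu, Fay, Dee, Zoe, Rex, Tao]
Visit Hana → queue [Uma, Yul, Sam, Ivy, Xiu, Fay, Dee, Zoe, Rex, Tao]
Visit Uma; enqueue Bo → queue [Yul, Sam, Ivy, Xiu, Fay, Dee, Zoe, Rex, Tao, Bo]
Visit Yul → queue [Sam, Ivy, Xiu, Fay, Dee, Zoe, Rex, Tao, Bo]
Visit Sam; enqueue Nia → queue [Ivy, Xiu, Fay, Dee, Zoe, Rex, Tao, Bo, Nia]
Visit Ivy; enqueue Omar → queue [Xiu, Fay, Dee, Zoe, Rex, Tao, Bo, Nia, Omar]
Visit Xiu → queue [Fay, Dee, Zoe, Rex, Tao, Bo, Nia, Omar]
Visit Fay → queue [Dee, Zoe, Rex, Tao, Bo, Nia, Omar]
Visit Dee → queue [Zoe, Rex, Tao, Bo, Nia, Omar]
Visit Zoe → queue [Rex, Tao, Bo, Nia, Omar]
Visit Rex → queue [Tao, Bo, Nia, Omar]
Visit Tao → queue [Bo, Nia, Omar]
Visit Bo → queue [Nia, Omar]
Visit Nia → queue [Omar]
Visit Omar → queue []

Visit order: Wes, Gus, Jae, Mae, Hana, Uma, Yul, Sam, Ivy, Xiu, Fay, Dee, Zoe, Rex, Tao, Bo, Nia, Omar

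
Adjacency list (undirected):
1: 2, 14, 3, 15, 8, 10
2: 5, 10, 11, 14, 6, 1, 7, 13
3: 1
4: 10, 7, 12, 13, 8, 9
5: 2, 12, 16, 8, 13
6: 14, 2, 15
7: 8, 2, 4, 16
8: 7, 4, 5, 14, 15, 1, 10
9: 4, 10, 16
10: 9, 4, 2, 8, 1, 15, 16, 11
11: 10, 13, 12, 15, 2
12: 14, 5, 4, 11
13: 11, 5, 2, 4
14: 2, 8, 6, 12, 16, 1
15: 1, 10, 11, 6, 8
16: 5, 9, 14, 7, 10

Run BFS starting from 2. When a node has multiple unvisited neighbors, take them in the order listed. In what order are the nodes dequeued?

2, 5, 10, 11, 14, 6, 1, 7, 13, 12, 16, 8, 9, 4, 15, 3

Visit 2; enqueue 5, 10, 11, 14, 6, 1, 7, 13 → queue [5, 10, 11, 14, 6, 1, 7, 13]
Visit 5; enqueue 12, 16, 8 → queue [10, 11, 14, 6, 1, 7, 13, 12, 16, 8]
Visit 10; enqueue 9, 4, 15 → queue [11, 14, 6, 1, 7, 13, 12, 16, 8, 9, 4, 15]
Visit 11 → queue [14, 6, 1, 7, 13, 12, 16, 8, 9, 4, 15]
Visit 14 → queue [6, 1, 7, 13, 12, 16, 8, 9, 4, 15]
Visit 6 → queue [1, 7, 13, 12, 16, 8, 9, 4, 15]
Visit 1; enqueue 3 → queue [7, 13, 12, 16, 8, 9, 4, 15, 3]
Visit 7 → queue [13, 12, 16, 8, 9, 4, 15, 3]
Visit 13 → queue [12, 16, 8, 9, 4, 15, 3]
Visit 12 → queue [16, 8, 9, 4, 15, 3]
Visit 16 → queue [8, 9, 4, 15, 3]
Visit 8 → queue [9, 4, 15, 3]
Visit 9 → queue [4, 15, 3]
Visit 4 → queue [15, 3]
Visit 15 → queue [3]
Visit 3 → queue []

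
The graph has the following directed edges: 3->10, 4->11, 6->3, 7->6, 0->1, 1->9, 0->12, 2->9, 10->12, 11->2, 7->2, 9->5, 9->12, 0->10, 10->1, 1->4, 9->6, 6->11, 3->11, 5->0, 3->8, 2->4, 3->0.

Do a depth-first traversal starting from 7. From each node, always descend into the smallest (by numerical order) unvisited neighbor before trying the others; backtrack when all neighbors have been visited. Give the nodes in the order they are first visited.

Visit 7
7 → 2
2 → 4
4 → 11
2 → 9
9 → 5
5 → 0
0 → 1
0 → 10
10 → 12
9 → 6
6 → 3
3 → 8

7 → 2 → 4 → 11 → 9 → 5 → 0 → 1 → 10 → 12 → 6 → 3 → 8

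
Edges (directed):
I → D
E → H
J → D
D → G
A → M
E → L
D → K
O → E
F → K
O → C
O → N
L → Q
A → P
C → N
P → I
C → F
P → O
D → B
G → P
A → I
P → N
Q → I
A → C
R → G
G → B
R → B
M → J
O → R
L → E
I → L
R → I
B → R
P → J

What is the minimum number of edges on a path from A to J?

Level 0: A
Level 1: C, I, M, P
Level 2: D, F, J, L, N, O
Level 3: B, E, G, K, Q, R
Level 4: H
J first appears at level 2.

2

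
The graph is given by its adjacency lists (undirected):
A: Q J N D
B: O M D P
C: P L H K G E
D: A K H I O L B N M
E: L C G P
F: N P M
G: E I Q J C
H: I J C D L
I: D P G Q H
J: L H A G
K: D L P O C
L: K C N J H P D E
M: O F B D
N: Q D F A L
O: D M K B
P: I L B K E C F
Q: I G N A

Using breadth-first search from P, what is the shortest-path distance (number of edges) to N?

Level 0: P
Level 1: B, C, E, F, I, K, L
Level 2: D, G, H, J, M, N, O, Q
Level 3: A
N first appears at level 2.

2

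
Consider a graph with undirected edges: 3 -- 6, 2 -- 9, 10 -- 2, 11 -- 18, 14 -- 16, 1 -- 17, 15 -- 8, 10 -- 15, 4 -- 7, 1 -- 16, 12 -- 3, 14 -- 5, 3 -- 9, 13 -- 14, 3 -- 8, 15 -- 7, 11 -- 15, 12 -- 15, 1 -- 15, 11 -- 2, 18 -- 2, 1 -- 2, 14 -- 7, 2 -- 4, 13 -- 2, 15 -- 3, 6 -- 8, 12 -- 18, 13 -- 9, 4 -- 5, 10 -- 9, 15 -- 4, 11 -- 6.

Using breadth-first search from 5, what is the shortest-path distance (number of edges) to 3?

3

Level 0: 5
Level 1: 4, 14
Level 2: 2, 7, 13, 15, 16
Level 3: 1, 3, 8, 9, 10, 11, 12, 18
Level 4: 6, 17
3 first appears at level 3.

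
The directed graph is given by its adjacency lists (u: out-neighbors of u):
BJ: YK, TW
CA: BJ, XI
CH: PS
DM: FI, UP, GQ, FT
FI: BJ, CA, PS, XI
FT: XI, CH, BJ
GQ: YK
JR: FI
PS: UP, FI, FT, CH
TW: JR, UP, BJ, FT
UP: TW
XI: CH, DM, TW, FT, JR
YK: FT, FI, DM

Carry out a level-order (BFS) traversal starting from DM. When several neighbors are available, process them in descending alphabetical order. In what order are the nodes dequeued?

Visit DM; enqueue UP, GQ, FT, FI → queue [UP, GQ, FT, FI]
Visit UP; enqueue TW → queue [GQ, FT, FI, TW]
Visit GQ; enqueue YK → queue [FT, FI, TW, YK]
Visit FT; enqueue XI, CH, BJ → queue [FI, TW, YK, XI, CH, BJ]
Visit FI; enqueue PS, CA → queue [TW, YK, XI, CH, BJ, PS, CA]
Visit TW; enqueue JR → queue [YK, XI, CH, BJ, PS, CA, JR]
Visit YK → queue [XI, CH, BJ, PS, CA, JR]
Visit XI → queue [CH, BJ, PS, CA, JR]
Visit CH → queue [BJ, PS, CA, JR]
Visit BJ → queue [PS, CA, JR]
Visit PS → queue [CA, JR]
Visit CA → queue [JR]
Visit JR → queue []

DM, UP, GQ, FT, FI, TW, YK, XI, CH, BJ, PS, CA, JR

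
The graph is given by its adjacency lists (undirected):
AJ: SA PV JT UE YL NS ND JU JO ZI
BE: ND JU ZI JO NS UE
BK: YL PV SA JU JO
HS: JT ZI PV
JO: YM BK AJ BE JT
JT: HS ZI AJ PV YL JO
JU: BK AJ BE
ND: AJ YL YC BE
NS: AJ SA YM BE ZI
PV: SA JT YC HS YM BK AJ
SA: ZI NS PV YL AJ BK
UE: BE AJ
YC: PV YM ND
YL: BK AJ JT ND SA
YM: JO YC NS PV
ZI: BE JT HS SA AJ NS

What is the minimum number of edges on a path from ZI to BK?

2

Level 0: ZI
Level 1: AJ, BE, HS, JT, NS, SA
Level 2: BK, JO, JU, ND, PV, UE, YL, YM
Level 3: YC
BK first appears at level 2.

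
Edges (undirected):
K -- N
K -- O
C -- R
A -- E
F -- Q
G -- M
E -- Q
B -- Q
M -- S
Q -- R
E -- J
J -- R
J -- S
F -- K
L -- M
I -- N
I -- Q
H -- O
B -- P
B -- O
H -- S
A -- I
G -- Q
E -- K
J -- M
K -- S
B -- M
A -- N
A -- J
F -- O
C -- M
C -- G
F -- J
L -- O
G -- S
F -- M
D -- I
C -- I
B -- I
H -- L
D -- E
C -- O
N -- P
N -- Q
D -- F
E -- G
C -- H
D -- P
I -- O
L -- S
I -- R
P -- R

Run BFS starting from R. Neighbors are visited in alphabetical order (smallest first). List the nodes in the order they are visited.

Visit R; enqueue C, I, J, P, Q → queue [C, I, J, P, Q]
Visit C; enqueue G, H, M, O → queue [I, J, P, Q, G, H, M, O]
Visit I; enqueue A, B, D, N → queue [J, P, Q, G, H, M, O, A, B, D, N]
Visit J; enqueue E, F, S → queue [P, Q, G, H, M, O, A, B, D, N, E, F, S]
Visit P → queue [Q, G, H, M, O, A, B, D, N, E, F, S]
Visit Q → queue [G, H, M, O, A, B, D, N, E, F, S]
Visit G → queue [H, M, O, A, B, D, N, E, F, S]
Visit H; enqueue L → queue [M, O, A, B, D, N, E, F, S, L]
Visit M → queue [O, A, B, D, N, E, F, S, L]
Visit O; enqueue K → queue [A, B, D, N, E, F, S, L, K]
Visit A → queue [B, D, N, E, F, S, L, K]
Visit B → queue [D, N, E, F, S, L, K]
Visit D → queue [N, E, F, S, L, K]
Visit N → queue [E, F, S, L, K]
Visit E → queue [F, S, L, K]
Visit F → queue [S, L, K]
Visit S → queue [L, K]
Visit L → queue [K]
Visit K → queue []

R, C, I, J, P, Q, G, H, M, O, A, B, D, N, E, F, S, L, K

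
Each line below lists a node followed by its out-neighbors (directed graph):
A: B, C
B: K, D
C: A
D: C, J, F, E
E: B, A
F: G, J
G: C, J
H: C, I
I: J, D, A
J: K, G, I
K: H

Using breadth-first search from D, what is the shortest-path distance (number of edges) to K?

2

Level 0: D
Level 1: C, E, F, J
Level 2: A, B, G, I, K
Level 3: H
K first appears at level 2.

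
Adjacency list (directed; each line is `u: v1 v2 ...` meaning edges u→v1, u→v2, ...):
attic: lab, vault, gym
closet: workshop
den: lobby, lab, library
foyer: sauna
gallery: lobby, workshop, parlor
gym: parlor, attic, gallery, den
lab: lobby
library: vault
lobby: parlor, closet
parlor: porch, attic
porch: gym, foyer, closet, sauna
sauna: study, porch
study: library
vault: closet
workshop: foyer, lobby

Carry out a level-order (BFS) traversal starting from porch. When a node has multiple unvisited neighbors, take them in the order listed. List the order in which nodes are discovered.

porch, gym, foyer, closet, sauna, parlor, attic, gallery, den, workshop, study, lab, vault, lobby, library

Visit porch; enqueue gym, foyer, closet, sauna → queue [gym, foyer, closet, sauna]
Visit gym; enqueue parlor, attic, gallery, den → queue [foyer, closet, sauna, parlor, attic, gallery, den]
Visit foyer → queue [closet, sauna, parlor, attic, gallery, den]
Visit closet; enqueue workshop → queue [sauna, parlor, attic, gallery, den, workshop]
Visit sauna; enqueue study → queue [parlor, attic, gallery, den, workshop, study]
Visit parlor → queue [attic, gallery, den, workshop, study]
Visit attic; enqueue lab, vault → queue [gallery, den, workshop, study, lab, vault]
Visit gallery; enqueue lobby → queue [den, workshop, study, lab, vault, lobby]
Visit den; enqueue library → queue [workshop, study, lab, vault, lobby, library]
Visit workshop → queue [study, lab, vault, lobby, library]
Visit study → queue [lab, vault, lobby, library]
Visit lab → queue [vault, lobby, library]
Visit vault → queue [lobby, library]
Visit lobby → queue [library]
Visit library → queue []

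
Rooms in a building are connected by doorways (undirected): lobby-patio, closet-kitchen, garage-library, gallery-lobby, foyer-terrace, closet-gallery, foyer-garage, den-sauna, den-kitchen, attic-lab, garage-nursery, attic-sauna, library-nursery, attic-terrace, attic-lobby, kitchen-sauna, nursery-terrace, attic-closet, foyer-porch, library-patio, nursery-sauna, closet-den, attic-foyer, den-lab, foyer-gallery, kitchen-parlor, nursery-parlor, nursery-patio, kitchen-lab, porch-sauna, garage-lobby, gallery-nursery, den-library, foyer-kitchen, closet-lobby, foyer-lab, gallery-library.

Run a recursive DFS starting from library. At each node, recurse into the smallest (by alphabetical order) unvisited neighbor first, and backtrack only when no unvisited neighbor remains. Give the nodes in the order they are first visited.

Visit library
library → den
den → closet
closet → attic
attic → foyer
foyer → gallery
gallery → lobby
lobby → garage
garage → nursery
nursery → parlor
parlor → kitchen
kitchen → lab
kitchen → sauna
sauna → porch
nursery → patio
nursery → terrace

library -> den -> closet -> attic -> foyer -> gallery -> lobby -> garage -> nursery -> parlor -> kitchen -> lab -> sauna -> porch -> patio -> terrace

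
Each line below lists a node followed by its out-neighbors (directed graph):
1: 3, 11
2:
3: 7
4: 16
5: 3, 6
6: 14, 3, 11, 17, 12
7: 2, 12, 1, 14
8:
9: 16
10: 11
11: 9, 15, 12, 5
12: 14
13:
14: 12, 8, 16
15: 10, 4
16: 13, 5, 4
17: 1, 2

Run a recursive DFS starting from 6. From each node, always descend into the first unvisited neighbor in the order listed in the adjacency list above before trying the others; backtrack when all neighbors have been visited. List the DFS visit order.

6, 14, 12, 8, 16, 13, 5, 3, 7, 2, 1, 11, 9, 15, 10, 4, 17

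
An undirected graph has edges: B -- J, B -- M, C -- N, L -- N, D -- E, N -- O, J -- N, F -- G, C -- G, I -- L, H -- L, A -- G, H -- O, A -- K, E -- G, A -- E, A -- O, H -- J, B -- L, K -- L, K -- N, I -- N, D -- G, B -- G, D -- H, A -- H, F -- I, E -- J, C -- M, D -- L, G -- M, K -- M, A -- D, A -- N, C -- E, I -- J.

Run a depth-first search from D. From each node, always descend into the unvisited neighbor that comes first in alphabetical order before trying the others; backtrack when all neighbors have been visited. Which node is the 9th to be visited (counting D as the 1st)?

Visit D
D → A
A → E
E → C
C → G
G → B
B → J
J → H
H → L
L → I
I → F
I → N
N → K
K → M
N → O

Visit order: D, A, E, C, G, B, J, H, L, I, F, N, K, M, O

L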